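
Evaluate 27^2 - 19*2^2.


x^2 - d*y^2
= 27^2 - 19*2^2
= 729 - 76
= 653

653


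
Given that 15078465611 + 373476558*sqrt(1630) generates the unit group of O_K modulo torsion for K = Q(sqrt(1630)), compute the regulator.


epsilon = 15078465611 + 373476558*sqrt(1630)
= 3.0157e+10
R = ln(3.0157e+10)
= 24.1297

24.1297


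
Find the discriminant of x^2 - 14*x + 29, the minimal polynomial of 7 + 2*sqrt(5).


The element 7 + 2*sqrt(5) has minimal polynomial:
x^2 - 14*x + 29
Discriminant = (-14)^2 - 4*(29)
= 196 - 116
= 80

80


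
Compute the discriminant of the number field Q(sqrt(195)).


For K = Q(sqrt(d)) with d squarefree: disc(K) = d if d = 1 mod 4, and disc(K) = 4d if d = 2 or 3 mod 4.
Here d = 195, and d mod 4 = 3.
d = 3 mod 4, not 1 (O_K = Z[sqrt(d)]), so disc(K) = 4d = 4 * (195) = 780

780


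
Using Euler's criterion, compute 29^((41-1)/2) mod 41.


p = 41 is prime and the exponent is (p-1)/2 = 20, so by Euler's criterion 29^20 = (29/41) = +1 or -1 mod 41.
Compute by square-and-multiply:
  20 = 16 + 4 (binary 10100)
  Repeated squaring mod 41: 29^1 = 29, 29^2 = 21, 29^4 = 31, 29^8 = 18, 29^16 = 37
  29^20 = 29^16 * 29^4 = 37 * 31 mod 41
    37 * 31 = 1147 = 40 mod 41
  29^20 = 40 mod 41
Result 40 = p - 1 = -1 mod 41: 29 is a quadratic non-residue mod 41. As a residue in [0, p-1] the value is 40.
29^20 mod 41 = 40

40


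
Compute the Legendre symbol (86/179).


p = 179 is prime, so compute (86/179) with the reciprocity algorithm (Jacobi-symbol steps: pull out 2s via (2/n), flip via reciprocity, reduce):
  pull out 2: (2/179) = -1  (since 179 mod 8 = 3)
  reciprocity: (43/179) -> -(179/43)
  reduce: (7/43)
  reciprocity: (7/43) -> -(43/7)
  reduce: (1/7)
  (1/7) = 1
Product of signs = -1
(86/179) = -1

-1


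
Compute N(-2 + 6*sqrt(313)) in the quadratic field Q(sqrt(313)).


N(a + b*sqrt(d)) = a^2 - d*b^2
= (-2)^2 - (313)*(6)^2
= 4 - 11268
= -11264

-11264


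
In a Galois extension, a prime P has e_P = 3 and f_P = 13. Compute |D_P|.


|D_P| = e * f
= 3 * 13
= 39

39


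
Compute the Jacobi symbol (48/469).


Compute (48/469) via quadratic reciprocity:
  pull out 2: (2/469) = -1  (since 469 mod 8 = 5)
  pull out 2: (2/469) = -1  (since 469 mod 8 = 5)
  pull out 2: (2/469) = -1  (since 469 mod 8 = 5)
  pull out 2: (2/469) = -1  (since 469 mod 8 = 5)
  reciprocity: (3/469) -> +(469/3)
  reduce: (1/3)
  (1/3) = 1
Product of signs = 1

1


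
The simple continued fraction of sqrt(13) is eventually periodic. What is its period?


Run the CF algorithm for sqrt(13).
a_0 = floor(sqrt(13)) = 3; set m_0=0, q_0=1.
Recurrence: m' = q*a - m,  q' = (d - m'^2)/q,  a' = floor((a_0 + m')/q').
  step 1: m=3, q=4, a=1
  step 2: m=1, q=3, a=1
  step 3: m=2, q=3, a=1
  step 4: m=1, q=4, a=1
  step 5: m=3, q=1, a=6
a_5 = 2*a_0 = 6, so the period closes here.
sqrt(13) = [3; 1, 1, 1, 1, 6]
Period length = 5

5


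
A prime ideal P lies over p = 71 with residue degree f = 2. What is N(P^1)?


N(P^a) = p^(a*f)
= 71^(1*2)
= 71^2
= 5041

5041


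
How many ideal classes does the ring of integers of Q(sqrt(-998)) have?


K = Q(sqrt(-998)). d mod 4 = 2, so D = disc(K) = 4d = -3992
h(K) equals the number of primitive reduced positive-definite forms (a, b, c) = a*x^2 + b*x*y + c*y^2 with b^2 - 4ac = D,
where reduced means |b| <= a <= c, with b >= 0 whenever |b| = a or a = c, and primitive means gcd(a, b, c) = 1.
Reduced forces 3a^2 <= |D| = 3992, so 1 <= a <= 36; b must have the parity of D, and c = (b^2 - D)/(4a) must be an integer >= a.
Enumerate a = 1..36, b in [-a, a]:
  a=1: (1, 0, 998)  [1]
  a=2: (2, 0, 499)  [1]
  a=3: (3, -2, 333), (3, 2, 333)  [2]
  a=4..5: none
  a=6: (6, -4, 167), (6, 4, 167)  [2]
  a=7..8: none
  a=9: (9, -2, 111), (9, 2, 111)  [2]
  a=10: none
  a=11: (11, -10, 93), (11, 10, 93)  [2]
  a=12: none
  a=13: (13, -8, 78), (13, 8, 78)  [2]
  a=14..17: none
  a=18: (18, -16, 59), (18, 16, 59)  [2]
  a=19: (19, -6, 53), (19, 6, 53)  [2]
  a=20..21: none
  a=22: (22, -12, 47), (22, 12, 47)  [2]
  a=23..25: none
  a=26: (26, -8, 39), (26, 8, 39)  [2]
  a=27: (27, -2, 37), (27, 2, 37)  [2]
  a=28..30: none
  a=31: (31, -10, 33), (31, 10, 33)  [2]
  a=32: none
  a=33: (33, -32, 38), (33, 32, 38)  [2]
  a=34..36: none
Total reduced forms: 1 + 1 + 2 + 2 + 2 + 2 + 2 + 2 + 2 + 2 + 2 + 2 + 2 + 2 = 26
h = 26

26


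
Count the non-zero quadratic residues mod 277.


For prime p, the number of non-zero quadratic residues is (p-1)/2.
= (277-1)/2
= 138

138


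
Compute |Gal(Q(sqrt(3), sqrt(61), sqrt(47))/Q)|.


The 3 square roots of distinct primes are multiplicatively independent over Q,
so [K:Q] = 2^3 and Gal(K/Q) is isomorphic to (Z/2Z)^3.
|Gal| = 2^3 = 8

8


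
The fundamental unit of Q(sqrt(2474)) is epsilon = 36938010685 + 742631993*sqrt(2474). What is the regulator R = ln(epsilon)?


epsilon = 36938010685 + 742631993*sqrt(2474)
= 7.3876e+10
R = ln(7.3876e+10)
= 25.0257

25.0257


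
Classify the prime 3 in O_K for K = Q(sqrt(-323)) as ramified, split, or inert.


K = Q(sqrt(-323)). Since d mod 4 = 1, disc(K) = -323.
Check p | disc: -323 mod 3 = 1.
p does not divide disc. Compute Legendre symbol (d/p):
1^((3-1)/2) mod 3 = 1
(d/p) = 1, so p splits: (p) = P*P' with e=1, f=1, g=2.
Therefore p is split.

split


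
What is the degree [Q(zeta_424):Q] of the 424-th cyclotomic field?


The degree equals Euler's totient phi(424).
424 = 2^3 * 53
phi(424) = 208

208


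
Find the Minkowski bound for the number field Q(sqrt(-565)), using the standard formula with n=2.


d = -565, d mod 4 = 3, so disc(K) = 4d = -2260; |disc(K)| = 2260
Imaginary quadratic field, so n = 2, s = r2 = 1, r1 = 0
M = (n!/n^n) * (4/pi)^s * sqrt(|disc(K)|) = (2!/2^2) * (4/pi)^1 * sqrt(2260)
= 0.5 * 1.273240 * 47.539457
= 30.2646

30.2646


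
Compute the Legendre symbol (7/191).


p = 191 is prime, so compute (7/191) with the reciprocity algorithm (Jacobi-symbol steps: pull out 2s via (2/n), flip via reciprocity, reduce):
  reciprocity: (7/191) -> -(191/7)
  reduce: (2/7)
  pull out 2: (2/7) = +1  (since 7 mod 8 = 7)
  (1/7) = 1
Product of signs = -1
(7/191) = -1

-1


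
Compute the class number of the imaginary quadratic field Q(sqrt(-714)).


K = Q(sqrt(-714)). d mod 4 = 2, so D = disc(K) = 4d = -2856
h(K) equals the number of primitive reduced positive-definite forms (a, b, c) = a*x^2 + b*x*y + c*y^2 with b^2 - 4ac = D,
where reduced means |b| <= a <= c, with b >= 0 whenever |b| = a or a = c, and primitive means gcd(a, b, c) = 1.
Reduced forces 3a^2 <= |D| = 2856, so 1 <= a <= 30; b must have the parity of D, and c = (b^2 - D)/(4a) must be an integer >= a.
Enumerate a = 1..30, b in [-a, a]:
  a=1: (1, 0, 714)  [1]
  a=2: (2, 0, 357)  [1]
  a=3: (3, 0, 238)  [1]
  a=4: none
  a=5: (5, -2, 143), (5, 2, 143)  [2]
  a=6: (6, 0, 119)  [1]
  a=7: (7, 0, 102)  [1]
  a=8..9: none
  a=10: (10, -8, 73), (10, 8, 73)  [2]
  a=11: (11, -2, 65), (11, 2, 65)  [2]
  a=12: none
  a=13: (13, -2, 55), (13, 2, 55)  [2]
  a=14: (14, 0, 51)  [1]
  a=15: (15, -12, 50), (15, 12, 50)  [2]
  a=16: none
  a=17: (17, 0, 42)  [1]
  a=18..20: none
  a=21: (21, 0, 34)  [1]
  a=22: (22, -20, 37), (22, 20, 37)  [2]
  a=23..24: none
  a=25: (25, -12, 30), (25, 12, 30)  [2]
  a=26: (26, -24, 33), (26, 24, 33)  [2]
  a=27..30: none
Total reduced forms: 1 + 1 + 1 + 2 + 1 + 1 + 2 + 2 + 2 + 1 + 2 + 1 + 1 + 2 + 2 + 2 = 24
h = 24

24


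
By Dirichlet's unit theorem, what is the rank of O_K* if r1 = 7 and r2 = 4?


By Dirichlet's unit theorem:
rank = r1 + r2 - 1
= 7 + 4 - 1
= 10

10


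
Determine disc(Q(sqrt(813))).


For K = Q(sqrt(d)) with d squarefree: disc(K) = d if d = 1 mod 4, and disc(K) = 4d if d = 2 or 3 mod 4.
Here d = 813, and d mod 4 = 1.
d = 1 mod 4 (O_K = Z[(1+sqrt(d))/2]), so disc(K) = d = 813

813


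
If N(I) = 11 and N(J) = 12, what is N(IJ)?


N(IJ) = N(I) * N(J)
= 11 * 12
= 132

132


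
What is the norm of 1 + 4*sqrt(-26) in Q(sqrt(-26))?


N(a + b*sqrt(d)) = a^2 - d*b^2
= (1)^2 - (-26)*(4)^2
= 1 + 416
= 417

417


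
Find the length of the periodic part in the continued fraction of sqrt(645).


Run the CF algorithm for sqrt(645).
a_0 = floor(sqrt(645)) = 25; set m_0=0, q_0=1.
Recurrence: m' = q*a - m,  q' = (d - m'^2)/q,  a' = floor((a_0 + m')/q').
  step 1: m=25, q=20, a=2
  step 2: m=15, q=21, a=1
  step 3: m=6, q=29, a=1
  step 4: m=23, q=4, a=12
  step 5: m=25, q=5, a=10
  step 6: m=25, q=4, a=12
  step 7: m=23, q=29, a=1
  step 8: m=6, q=21, a=1
  step 9: m=15, q=20, a=2
  step 10: m=25, q=1, a=50
a_10 = 2*a_0 = 50, so the period closes here.
sqrt(645) = [25; 2, 1, 1, 12, 10, 12, 1, 1, 2, 50]
Period length = 10

10


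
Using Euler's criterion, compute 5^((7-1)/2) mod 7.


p = 7 is prime and the exponent is (p-1)/2 = 3, so by Euler's criterion 5^3 = (5/7) = +1 or -1 mod 7.
Compute by square-and-multiply:
  3 = 2 + 1 (binary 11)
  Repeated squaring mod 7: 5^1 = 5, 5^2 = 4
  5^3 = 5^2 * 5^1 = 4 * 5 mod 7
    4 * 5 = 20 = 6 mod 7
  5^3 = 6 mod 7
Result 6 = p - 1 = -1 mod 7: 5 is a quadratic non-residue mod 7. As a residue in [0, p-1] the value is 6.
5^3 mod 7 = 6

6


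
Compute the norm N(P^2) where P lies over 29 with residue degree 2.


N(P^a) = p^(a*f)
= 29^(2*2)
= 29^4
= 707281

707281


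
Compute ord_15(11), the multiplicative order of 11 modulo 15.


We want ord_15(11), the smallest k >= 1 with 11^k = 1 mod 15.
n = 15 = 3 * 5, phi(15) = 8; the order divides phi(n).
Divisors of 8: 1, 2, 4, 8
Repeated squaring mod 15: 11^1 = 11, 11^2 = 1, 11^4 = 1, 11^8 = 1
Test divisors in increasing order:
  k=1: 11^1 = 11 mod 15
  k=2: 11^2 = 1 mod 15  <- first divisor giving 1
Order = 2

2


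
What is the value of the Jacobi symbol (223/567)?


Compute (223/567) via quadratic reciprocity:
  reciprocity: (223/567) -> -(567/223)
  reduce: (121/223)
  reciprocity: (121/223) -> +(223/121)
  reduce: (102/121)
  pull out 2: (2/121) = +1  (since 121 mod 8 = 1)
  reciprocity: (51/121) -> +(121/51)
  reduce: (19/51)
  reciprocity: (19/51) -> -(51/19)
  reduce: (13/19)
  reciprocity: (13/19) -> +(19/13)
  reduce: (6/13)
  pull out 2: (2/13) = -1  (since 13 mod 8 = 5)
  reciprocity: (3/13) -> +(13/3)
  reduce: (1/3)
  (1/3) = 1
Product of signs = -1

-1


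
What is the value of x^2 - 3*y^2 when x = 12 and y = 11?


x^2 - d*y^2
= 12^2 - 3*11^2
= 144 - 363
= -219

-219


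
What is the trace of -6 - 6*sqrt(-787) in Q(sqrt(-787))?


Tr(a + b*sqrt(d)) = (a + b*sqrt(d)) + (a - b*sqrt(d)) = 2a
= 2 * (-6)
= -12

-12


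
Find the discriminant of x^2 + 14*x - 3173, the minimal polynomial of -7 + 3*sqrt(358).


The element -7 + 3*sqrt(358) has minimal polynomial:
x^2 + 14*x - 3173
Discriminant = (14)^2 - 4*(-3173)
= 196 + 12692
= 12888

12888


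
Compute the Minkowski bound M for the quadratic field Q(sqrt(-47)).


d = -47, d mod 4 = 1, so disc(K) = d = -47; |disc(K)| = 47
Imaginary quadratic field, so n = 2, s = r2 = 1, r1 = 0
M = (n!/n^n) * (4/pi)^s * sqrt(|disc(K)|) = (2!/2^2) * (4/pi)^1 * sqrt(47)
= 0.5 * 1.273240 * 6.855655
= 4.3644

4.3644


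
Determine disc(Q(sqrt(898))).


For K = Q(sqrt(d)) with d squarefree: disc(K) = d if d = 1 mod 4, and disc(K) = 4d if d = 2 or 3 mod 4.
Here d = 898, and d mod 4 = 2.
d = 2 mod 4, not 1 (O_K = Z[sqrt(d)]), so disc(K) = 4d = 4 * (898) = 3592

3592


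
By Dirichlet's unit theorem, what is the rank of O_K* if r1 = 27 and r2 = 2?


By Dirichlet's unit theorem:
rank = r1 + r2 - 1
= 27 + 2 - 1
= 28

28


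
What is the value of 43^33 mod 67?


p = 67 is prime and the exponent is (p-1)/2 = 33, so by Euler's criterion 43^33 = (43/67) = +1 or -1 mod 67.
Compute by square-and-multiply:
  33 = 32 + 1 (binary 100001)
  Repeated squaring mod 67: 43^1 = 43, 43^2 = 40, 43^4 = 59, 43^8 = 64, 43^16 = 9, 43^32 = 14
  43^33 = 43^32 * 43^1 = 14 * 43 mod 67
    14 * 43 = 602 = 66 mod 67
  43^33 = 66 mod 67
Result 66 = p - 1 = -1 mod 67: 43 is a quadratic non-residue mod 67. As a residue in [0, p-1] the value is 66.
43^33 mod 67 = 66

66


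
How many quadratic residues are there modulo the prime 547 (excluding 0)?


For prime p, the number of non-zero quadratic residues is (p-1)/2.
= (547-1)/2
= 273

273


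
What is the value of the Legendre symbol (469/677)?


p = 677 is prime, so compute (469/677) with the reciprocity algorithm (Jacobi-symbol steps: pull out 2s via (2/n), flip via reciprocity, reduce):
  reciprocity: (469/677) -> +(677/469)
  reduce: (208/469)
  pull out 2: (2/469) = -1  (since 469 mod 8 = 5)
  pull out 2: (2/469) = -1  (since 469 mod 8 = 5)
  pull out 2: (2/469) = -1  (since 469 mod 8 = 5)
  pull out 2: (2/469) = -1  (since 469 mod 8 = 5)
  reciprocity: (13/469) -> +(469/13)
  reduce: (1/13)
  (1/13) = 1
Product of signs = 1
(469/677) = 1

1


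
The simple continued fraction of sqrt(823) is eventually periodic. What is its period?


Run the CF algorithm for sqrt(823).
a_0 = floor(sqrt(823)) = 28; set m_0=0, q_0=1.
Recurrence: m' = q*a - m,  q' = (d - m'^2)/q,  a' = floor((a_0 + m')/q').
  step 1: m=28, q=39, a=1
  step 2: m=11, q=18, a=2
  step 3: m=25, q=11, a=4
  step 4: m=19, q=42, a=1
  step 5: m=23, q=7, a=7
  step 6: m=26, q=21, a=2
  step 7: m=16, q=27, a=1
  step 8: m=11, q=26, a=1
  step 9: m=15, q=23, a=1
  step 10: m=8, q=33, a=1
  step 11: m=25, q=6, a=8
  step 12: m=23, q=49, a=1
  step 13: m=26, q=3, a=18
  step 14: m=28, q=13, a=4
  step 15: m=24, q=19, a=2
  step 16: m=14, q=33, a=1
  step 17: m=19, q=14, a=3
  step 18: m=23, q=21, a=2
  step 19: m=19, q=22, a=2
  step 20: m=25, q=9, a=5
  step 21: m=20, q=47, a=1
  step 22: m=27, q=2, a=27
  step 23: m=27, q=47, a=1
  step 24: m=20, q=9, a=5
  step 25: m=25, q=22, a=2
  step 26: m=19, q=21, a=2
  step 27: m=23, q=14, a=3
  step 28: m=19, q=33, a=1
  step 29: m=14, q=19, a=2
  step 30: m=24, q=13, a=4
  step 31: m=28, q=3, a=18
  step 32: m=26, q=49, a=1
  step 33: m=23, q=6, a=8
  step 34: m=25, q=33, a=1
  step 35: m=8, q=23, a=1
  step 36: m=15, q=26, a=1
  step 37: m=11, q=27, a=1
  step 38: m=16, q=21, a=2
  step 39: m=26, q=7, a=7
  step 40: m=23, q=42, a=1
  step 41: m=19, q=11, a=4
  step 42: m=25, q=18, a=2
  step 43: m=11, q=39, a=1
  step 44: m=28, q=1, a=56
a_44 = 2*a_0 = 56, so the period closes here.
sqrt(823) = [28; 1, 2, 4, 1, 7, 2, 1, 1, 1, 1, 8, 1, 18, 4, 2, 1, 3, 2, 2, 5, 1, 27, 1, 5, 2, 2, 3, 1, 2, 4, 18, 1, 8, 1, 1, 1, 1, 2, 7, 1, 4, 2, 1, 56]
Period length = 44

44


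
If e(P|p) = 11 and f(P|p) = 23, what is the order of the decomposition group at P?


|D_P| = e * f
= 11 * 23
= 253

253


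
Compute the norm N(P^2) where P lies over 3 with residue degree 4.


N(P^a) = p^(a*f)
= 3^(2*4)
= 3^8
= 6561

6561


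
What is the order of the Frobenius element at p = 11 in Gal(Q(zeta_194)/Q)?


The Frobenius at p in Gal(Q(zeta_n)/Q) = (Z/nZ)* is the class of p, so its order is ord_194(11), the smallest k >= 1 with 11^k = 1 mod 194.
n = 194 = 2 * 97, phi(194) = 96; the order divides phi(n).
Divisors of 96: 1, 2, 3, 4, 6, 8, 12, 16, 24, 32, 48, 96
Repeated squaring mod 194: 11^1 = 11, 11^2 = 121, 11^4 = 91, 11^8 = 133, 11^16 = 35, 11^32 = 61, 11^64 = 35
Test divisors in increasing order:
  k=1: 11^1 = 11 mod 194
  k=2: 11^2 = 121 mod 194
  k=3: 11^3 = 121 * 11 = 167 mod 194
  k=4: 11^4 = 91 mod 194
  k=6: 11^6 = 91 * 121 = 147 mod 194
  k=8: 11^8 = 133 mod 194
  k=12: 11^12 = 133 * 91 = 75 mod 194
  k=16: 11^16 = 35 mod 194
  k=24: 11^24 = 35 * 133 = 193 mod 194
  k=32: 11^32 = 61 mod 194
  k=48: 11^48 = 61 * 35 = 1 mod 194  <- first divisor giving 1
Order = 48

48


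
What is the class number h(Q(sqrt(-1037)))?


K = Q(sqrt(-1037)). d mod 4 = 3, so D = disc(K) = 4d = -4148
h(K) equals the number of primitive reduced positive-definite forms (a, b, c) = a*x^2 + b*x*y + c*y^2 with b^2 - 4ac = D,
where reduced means |b| <= a <= c, with b >= 0 whenever |b| = a or a = c, and primitive means gcd(a, b, c) = 1.
Reduced forces 3a^2 <= |D| = 4148, so 1 <= a <= 37; b must have the parity of D, and c = (b^2 - D)/(4a) must be an integer >= a.
Enumerate a = 1..37, b in [-a, a]:
  a=1: (1, 0, 1037)  [1]
  a=2: (2, 2, 519)  [1]
  a=3: (3, -2, 346), (3, 2, 346)  [2]
  a=4..5: none
  a=6: (6, -2, 173), (6, 2, 173)  [2]
  a=7..8: none
  a=9: (9, -8, 117), (9, 8, 117)  [2]
  a=10..12: none
  a=13: (13, -8, 81), (13, 8, 81)  [2]
  a=14..16: none
  a=17: (17, 0, 61)  [1]
  a=18: (18, -10, 59), (18, 10, 59)  [2]
  a=19..25: none
  a=26: (26, -18, 43), (26, 18, 43)  [2]
  a=27: (27, -8, 39), (27, 8, 39)  [2]
  a=28: none
  a=29: (29, -12, 37), (29, 12, 37)  [2]
  a=30..33: none
  a=34: (34, 34, 39)  [1]
  a=35..37: none
Total reduced forms: 1 + 1 + 2 + 2 + 2 + 2 + 1 + 2 + 2 + 2 + 2 + 1 = 20
h = 20

20


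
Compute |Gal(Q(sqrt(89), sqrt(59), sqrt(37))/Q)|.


The 3 square roots of distinct primes are multiplicatively independent over Q,
so [K:Q] = 2^3 and Gal(K/Q) is isomorphic to (Z/2Z)^3.
|Gal| = 2^3 = 8

8


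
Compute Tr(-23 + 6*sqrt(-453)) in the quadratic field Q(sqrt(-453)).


Tr(a + b*sqrt(d)) = (a + b*sqrt(d)) + (a - b*sqrt(d)) = 2a
= 2 * (-23)
= -46

-46


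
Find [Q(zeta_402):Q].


The degree equals Euler's totient phi(402).
402 = 2 * 3 * 67
phi(402) = 132

132


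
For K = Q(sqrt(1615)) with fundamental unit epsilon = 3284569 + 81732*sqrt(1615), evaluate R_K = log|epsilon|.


epsilon = 3284569 + 81732*sqrt(1615)
= 6.5691e+06
R = ln(6.5691e+06)
= 15.6979

15.6979


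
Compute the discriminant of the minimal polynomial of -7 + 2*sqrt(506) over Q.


The element -7 + 2*sqrt(506) has minimal polynomial:
x^2 + 14*x - 1975
Discriminant = (14)^2 - 4*(-1975)
= 196 + 7900
= 8096

8096


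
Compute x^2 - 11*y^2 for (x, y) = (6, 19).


x^2 - d*y^2
= 6^2 - 11*19^2
= 36 - 3971
= -3935

-3935


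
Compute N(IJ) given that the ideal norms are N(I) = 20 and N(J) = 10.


N(IJ) = N(I) * N(J)
= 20 * 10
= 200

200


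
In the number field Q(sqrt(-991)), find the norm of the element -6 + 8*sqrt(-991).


N(a + b*sqrt(d)) = a^2 - d*b^2
= (-6)^2 - (-991)*(8)^2
= 36 + 63424
= 63460

63460


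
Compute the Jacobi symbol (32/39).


Compute (32/39) via quadratic reciprocity:
  pull out 2: (2/39) = +1  (since 39 mod 8 = 7)
  pull out 2: (2/39) = +1  (since 39 mod 8 = 7)
  pull out 2: (2/39) = +1  (since 39 mod 8 = 7)
  pull out 2: (2/39) = +1  (since 39 mod 8 = 7)
  pull out 2: (2/39) = +1  (since 39 mod 8 = 7)
  (1/39) = 1
Product of signs = 1

1


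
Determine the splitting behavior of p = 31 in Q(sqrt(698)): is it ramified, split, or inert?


K = Q(sqrt(698)). Since d mod 4 = 2, disc(K) = 2792.
Check p | disc: 2792 mod 31 = 2.
p does not divide disc. Compute Legendre symbol (d/p):
16^((31-1)/2) mod 31 = 1
(d/p) = 1, so p splits: (p) = P*P' with e=1, f=1, g=2.
Therefore p is split.

split


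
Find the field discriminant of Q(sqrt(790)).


For K = Q(sqrt(d)) with d squarefree: disc(K) = d if d = 1 mod 4, and disc(K) = 4d if d = 2 or 3 mod 4.
Here d = 790, and d mod 4 = 2.
d = 2 mod 4, not 1 (O_K = Z[sqrt(d)]), so disc(K) = 4d = 4 * (790) = 3160

3160


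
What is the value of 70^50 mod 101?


p = 101 is prime and the exponent is (p-1)/2 = 50, so by Euler's criterion 70^50 = (70/101) = +1 or -1 mod 101.
Compute by square-and-multiply:
  50 = 32 + 16 + 2 (binary 110010)
  Repeated squaring mod 101: 70^1 = 70, 70^2 = 52, 70^4 = 78, 70^8 = 24, 70^16 = 71, 70^32 = 92
  70^50 = 70^32 * 70^16 * 70^2 = 92 * 71 * 52 mod 101
    92 * 71 = 6532 = 68 mod 101
    68 * 52 = 3536 = 1 mod 101
  70^50 = 1 mod 101
Result 1: 70 is a quadratic residue mod 101.
70^50 mod 101 = 1

1


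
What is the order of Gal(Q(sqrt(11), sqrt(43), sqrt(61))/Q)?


The 3 square roots of distinct primes are multiplicatively independent over Q,
so [K:Q] = 2^3 and Gal(K/Q) is isomorphic to (Z/2Z)^3.
|Gal| = 2^3 = 8

8


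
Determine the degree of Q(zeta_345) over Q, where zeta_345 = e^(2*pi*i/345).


The degree equals Euler's totient phi(345).
345 = 3 * 5 * 23
phi(345) = 176

176


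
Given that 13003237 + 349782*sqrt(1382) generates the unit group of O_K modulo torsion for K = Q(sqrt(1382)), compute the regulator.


epsilon = 13003237 + 349782*sqrt(1382)
= 2.6006e+07
R = ln(2.6006e+07)
= 17.0739

17.0739


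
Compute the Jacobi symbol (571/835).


Compute (571/835) via quadratic reciprocity:
  reciprocity: (571/835) -> -(835/571)
  reduce: (264/571)
  pull out 2: (2/571) = -1  (since 571 mod 8 = 3)
  pull out 2: (2/571) = -1  (since 571 mod 8 = 3)
  pull out 2: (2/571) = -1  (since 571 mod 8 = 3)
  reciprocity: (33/571) -> +(571/33)
  reduce: (10/33)
  pull out 2: (2/33) = +1  (since 33 mod 8 = 1)
  reciprocity: (5/33) -> +(33/5)
  reduce: (3/5)
  reciprocity: (3/5) -> +(5/3)
  reduce: (2/3)
  pull out 2: (2/3) = -1  (since 3 mod 8 = 3)
  (1/3) = 1
Product of signs = -1

-1


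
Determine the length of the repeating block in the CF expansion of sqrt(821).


Run the CF algorithm for sqrt(821).
a_0 = floor(sqrt(821)) = 28; set m_0=0, q_0=1.
Recurrence: m' = q*a - m,  q' = (d - m'^2)/q,  a' = floor((a_0 + m')/q').
  step 1: m=28, q=37, a=1
  step 2: m=9, q=20, a=1
  step 3: m=11, q=35, a=1
  step 4: m=24, q=7, a=7
  step 5: m=25, q=28, a=1
  step 6: m=3, q=29, a=1
  step 7: m=26, q=5, a=10
  step 8: m=24, q=49, a=1
  step 9: m=25, q=4, a=13
  step 10: m=27, q=23, a=2
  step 11: m=19, q=20, a=2
  step 12: m=21, q=19, a=2
  step 13: m=17, q=28, a=1
  step 14: m=11, q=25, a=1
  step 15: m=14, q=25, a=1
  step 16: m=11, q=28, a=1
  step 17: m=17, q=19, a=2
  step 18: m=21, q=20, a=2
  step 19: m=19, q=23, a=2
  step 20: m=27, q=4, a=13
  step 21: m=25, q=49, a=1
  step 22: m=24, q=5, a=10
  step 23: m=26, q=29, a=1
  step 24: m=3, q=28, a=1
  step 25: m=25, q=7, a=7
  step 26: m=24, q=35, a=1
  step 27: m=11, q=20, a=1
  step 28: m=9, q=37, a=1
  step 29: m=28, q=1, a=56
a_29 = 2*a_0 = 56, so the period closes here.
sqrt(821) = [28; 1, 1, 1, 7, 1, 1, 10, 1, 13, 2, 2, 2, 1, 1, 1, 1, 2, 2, 2, 13, 1, 10, 1, 1, 7, 1, 1, 1, 56]
Period length = 29

29


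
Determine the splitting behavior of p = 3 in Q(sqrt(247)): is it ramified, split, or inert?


K = Q(sqrt(247)). Since d mod 4 = 3, disc(K) = 988.
Check p | disc: 988 mod 3 = 1.
p does not divide disc. Compute Legendre symbol (d/p):
1^((3-1)/2) mod 3 = 1
(d/p) = 1, so p splits: (p) = P*P' with e=1, f=1, g=2.
Therefore p is split.

split


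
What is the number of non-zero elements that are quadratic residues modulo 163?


For prime p, the number of non-zero quadratic residues is (p-1)/2.
= (163-1)/2
= 81

81


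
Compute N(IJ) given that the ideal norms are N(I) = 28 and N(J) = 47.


N(IJ) = N(I) * N(J)
= 28 * 47
= 1316

1316


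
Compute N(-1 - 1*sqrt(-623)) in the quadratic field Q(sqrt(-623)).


N(a + b*sqrt(d)) = a^2 - d*b^2
= (-1)^2 - (-623)*(-1)^2
= 1 + 623
= 624

624


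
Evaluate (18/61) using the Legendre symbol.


p = 61 is prime, so compute (18/61) with the reciprocity algorithm (Jacobi-symbol steps: pull out 2s via (2/n), flip via reciprocity, reduce):
  pull out 2: (2/61) = -1  (since 61 mod 8 = 5)
  reciprocity: (9/61) -> +(61/9)
  reduce: (7/9)
  reciprocity: (7/9) -> +(9/7)
  reduce: (2/7)
  pull out 2: (2/7) = +1  (since 7 mod 8 = 7)
  (1/7) = 1
Product of signs = -1
(18/61) = -1

-1


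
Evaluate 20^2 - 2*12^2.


x^2 - d*y^2
= 20^2 - 2*12^2
= 400 - 288
= 112

112


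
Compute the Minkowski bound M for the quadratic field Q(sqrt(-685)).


d = -685, d mod 4 = 3, so disc(K) = 4d = -2740; |disc(K)| = 2740
Imaginary quadratic field, so n = 2, s = r2 = 1, r1 = 0
M = (n!/n^n) * (4/pi)^s * sqrt(|disc(K)|) = (2!/2^2) * (4/pi)^1 * sqrt(2740)
= 0.5 * 1.273240 * 52.345009
= 33.3239

33.3239


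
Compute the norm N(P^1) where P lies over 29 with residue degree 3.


N(P^a) = p^(a*f)
= 29^(1*3)
= 29^3
= 24389

24389


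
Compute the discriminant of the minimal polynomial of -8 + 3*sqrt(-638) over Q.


The element -8 + 3*sqrt(-638) has minimal polynomial:
x^2 + 16*x + 5806
Discriminant = (16)^2 - 4*(5806)
= 256 - 23224
= -22968

-22968


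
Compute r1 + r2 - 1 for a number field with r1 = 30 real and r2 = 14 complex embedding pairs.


By Dirichlet's unit theorem:
rank = r1 + r2 - 1
= 30 + 14 - 1
= 43

43


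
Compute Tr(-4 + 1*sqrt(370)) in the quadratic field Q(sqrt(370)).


Tr(a + b*sqrt(d)) = (a + b*sqrt(d)) + (a - b*sqrt(d)) = 2a
= 2 * (-4)
= -8

-8


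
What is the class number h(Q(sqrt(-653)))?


K = Q(sqrt(-653)). d mod 4 = 3, so D = disc(K) = 4d = -2612
h(K) equals the number of primitive reduced positive-definite forms (a, b, c) = a*x^2 + b*x*y + c*y^2 with b^2 - 4ac = D,
where reduced means |b| <= a <= c, with b >= 0 whenever |b| = a or a = c, and primitive means gcd(a, b, c) = 1.
Reduced forces 3a^2 <= |D| = 2612, so 1 <= a <= 29; b must have the parity of D, and c = (b^2 - D)/(4a) must be an integer >= a.
Enumerate a = 1..29, b in [-a, a]:
  a=1: (1, 0, 653)  [1]
  a=2: (2, 2, 327)  [1]
  a=3: (3, -2, 218), (3, 2, 218)  [2]
  a=4..5: none
  a=6: (6, -2, 109), (6, 2, 109)  [2]
  a=7..8: none
  a=9: (9, -4, 73), (9, 4, 73)  [2]
  a=10..12: none
  a=13: (13, -12, 53), (13, 12, 53)  [2]
  a=14..17: none
  a=18: (18, -14, 39), (18, 14, 39)  [2]
  a=19..25: none
  a=26: (26, -14, 27), (26, 14, 27)  [2]
  a=27..29: none
Total reduced forms: 1 + 1 + 2 + 2 + 2 + 2 + 2 + 2 = 14
h = 14

14


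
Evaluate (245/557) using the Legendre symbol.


p = 557 is prime, so compute (245/557) with the reciprocity algorithm (Jacobi-symbol steps: pull out 2s via (2/n), flip via reciprocity, reduce):
  reciprocity: (245/557) -> +(557/245)
  reduce: (67/245)
  reciprocity: (67/245) -> +(245/67)
  reduce: (44/67)
  pull out 2: (2/67) = -1  (since 67 mod 8 = 3)
  pull out 2: (2/67) = -1  (since 67 mod 8 = 3)
  reciprocity: (11/67) -> -(67/11)
  reduce: (1/11)
  (1/11) = 1
Product of signs = -1
(245/557) = -1

-1


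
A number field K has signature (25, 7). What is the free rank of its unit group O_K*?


By Dirichlet's unit theorem:
rank = r1 + r2 - 1
= 25 + 7 - 1
= 31

31


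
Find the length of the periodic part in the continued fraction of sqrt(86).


Run the CF algorithm for sqrt(86).
a_0 = floor(sqrt(86)) = 9; set m_0=0, q_0=1.
Recurrence: m' = q*a - m,  q' = (d - m'^2)/q,  a' = floor((a_0 + m')/q').
  step 1: m=9, q=5, a=3
  step 2: m=6, q=10, a=1
  step 3: m=4, q=7, a=1
  step 4: m=3, q=11, a=1
  step 5: m=8, q=2, a=8
  step 6: m=8, q=11, a=1
  step 7: m=3, q=7, a=1
  step 8: m=4, q=10, a=1
  step 9: m=6, q=5, a=3
  step 10: m=9, q=1, a=18
a_10 = 2*a_0 = 18, so the period closes here.
sqrt(86) = [9; 3, 1, 1, 1, 8, 1, 1, 1, 3, 18]
Period length = 10

10


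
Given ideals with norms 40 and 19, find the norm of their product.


N(IJ) = N(I) * N(J)
= 40 * 19
= 760

760


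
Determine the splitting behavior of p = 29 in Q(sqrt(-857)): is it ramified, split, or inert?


K = Q(sqrt(-857)). Since d mod 4 = 3, disc(K) = -3428.
Check p | disc: -3428 mod 29 = 23.
p does not divide disc. Compute Legendre symbol (d/p):
13^((29-1)/2) mod 29 = 1
(d/p) = 1, so p splits: (p) = P*P' with e=1, f=1, g=2.
Therefore p is split.

split


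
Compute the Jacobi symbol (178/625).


Compute (178/625) via quadratic reciprocity:
  pull out 2: (2/625) = +1  (since 625 mod 8 = 1)
  reciprocity: (89/625) -> +(625/89)
  reduce: (2/89)
  pull out 2: (2/89) = +1  (since 89 mod 8 = 1)
  (1/89) = 1
Product of signs = 1

1


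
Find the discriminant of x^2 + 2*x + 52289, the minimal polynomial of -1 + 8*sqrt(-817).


The element -1 + 8*sqrt(-817) has minimal polynomial:
x^2 + 2*x + 52289
Discriminant = (2)^2 - 4*(52289)
= 4 - 209156
= -209152

-209152


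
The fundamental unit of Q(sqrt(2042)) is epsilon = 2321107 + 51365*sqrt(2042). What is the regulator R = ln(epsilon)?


epsilon = 2321107 + 51365*sqrt(2042)
= 4.6422e+06
R = ln(4.6422e+06)
= 15.3507

15.3507


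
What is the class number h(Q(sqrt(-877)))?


K = Q(sqrt(-877)). d mod 4 = 3, so D = disc(K) = 4d = -3508
h(K) equals the number of primitive reduced positive-definite forms (a, b, c) = a*x^2 + b*x*y + c*y^2 with b^2 - 4ac = D,
where reduced means |b| <= a <= c, with b >= 0 whenever |b| = a or a = c, and primitive means gcd(a, b, c) = 1.
Reduced forces 3a^2 <= |D| = 3508, so 1 <= a <= 34; b must have the parity of D, and c = (b^2 - D)/(4a) must be an integer >= a.
Enumerate a = 1..34, b in [-a, a]:
  a=1: (1, 0, 877)  [1]
  a=2: (2, 2, 439)  [1]
  a=3..10: none
  a=11: (11, -10, 82), (11, 10, 82)  [2]
  a=12..18: none
  a=19: (19, -8, 47), (19, 8, 47)  [2]
  a=20..21: none
  a=22: (22, -10, 41), (22, 10, 41)  [2]
  a=23..28: none
  a=29: (29, -28, 37), (29, 28, 37)  [2]
  a=30..34: none
Total reduced forms: 1 + 1 + 2 + 2 + 2 + 2 = 10
h = 10

10


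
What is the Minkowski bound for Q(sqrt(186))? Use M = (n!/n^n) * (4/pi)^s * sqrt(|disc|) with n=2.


d = 186, d mod 4 = 2, so disc(K) = 4d = 744; |disc(K)| = 744
Real quadratic field, so n = 2, s = r2 = 0, r1 = 2
M = (n!/n^n) * (4/pi)^s * sqrt(|disc(K)|) = (2!/2^2) * (4/pi)^0 * sqrt(744)
= 0.5 * 1.000000 * 27.276363
= 13.6382

13.6382


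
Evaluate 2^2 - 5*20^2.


x^2 - d*y^2
= 2^2 - 5*20^2
= 4 - 2000
= -1996

-1996


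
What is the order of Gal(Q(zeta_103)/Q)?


|Gal(Q(zeta_103)/Q)| = phi(103)
= 102

102


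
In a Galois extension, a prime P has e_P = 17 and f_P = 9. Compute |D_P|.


|D_P| = e * f
= 17 * 9
= 153

153


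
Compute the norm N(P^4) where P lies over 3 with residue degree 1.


N(P^a) = p^(a*f)
= 3^(4*1)
= 3^4
= 81

81


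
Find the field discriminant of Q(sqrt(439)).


For K = Q(sqrt(d)) with d squarefree: disc(K) = d if d = 1 mod 4, and disc(K) = 4d if d = 2 or 3 mod 4.
Here d = 439, and d mod 4 = 3.
d = 3 mod 4, not 1 (O_K = Z[sqrt(d)]), so disc(K) = 4d = 4 * (439) = 1756

1756


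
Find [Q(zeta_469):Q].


The degree equals Euler's totient phi(469).
469 = 7 * 67
phi(469) = 396

396


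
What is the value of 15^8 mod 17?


p = 17 is prime and the exponent is (p-1)/2 = 8, so by Euler's criterion 15^8 = (15/17) = +1 or -1 mod 17.
Compute by square-and-multiply:
  8 = 8 (binary 1000)
  Repeated squaring mod 17: 15^1 = 15, 15^2 = 4, 15^4 = 16, 15^8 = 1
  15^8 = 1 mod 17
Result 1: 15 is a quadratic residue mod 17.
15^8 mod 17 = 1

1


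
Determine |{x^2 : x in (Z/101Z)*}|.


For prime p, the number of non-zero quadratic residues is (p-1)/2.
= (101-1)/2
= 50

50


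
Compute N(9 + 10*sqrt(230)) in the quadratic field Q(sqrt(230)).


N(a + b*sqrt(d)) = a^2 - d*b^2
= (9)^2 - (230)*(10)^2
= 81 - 23000
= -22919

-22919


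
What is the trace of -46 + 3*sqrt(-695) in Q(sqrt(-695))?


Tr(a + b*sqrt(d)) = (a + b*sqrt(d)) + (a - b*sqrt(d)) = 2a
= 2 * (-46)
= -92

-92


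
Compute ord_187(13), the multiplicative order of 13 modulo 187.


We want ord_187(13), the smallest k >= 1 with 13^k = 1 mod 187.
n = 187 = 11 * 17, phi(187) = 160; the order divides phi(n).
Divisors of 160: 1, 2, 4, 5, 8, 10, 16, 20, 32, 40, 80, 160
Repeated squaring mod 187: 13^1 = 13, 13^2 = 169, 13^4 = 137, 13^8 = 69, 13^16 = 86, 13^32 = 103, 13^64 = 137, 13^128 = 69
Test divisors in increasing order:
  k=1: 13^1 = 13 mod 187
  k=2: 13^2 = 169 mod 187
  k=4: 13^4 = 137 mod 187
  k=5: 13^5 = 137 * 13 = 98 mod 187
  k=8: 13^8 = 69 mod 187
  k=10: 13^10 = 69 * 169 = 67 mod 187
  k=16: 13^16 = 86 mod 187
  k=20: 13^20 = 86 * 137 = 1 mod 187  <- first divisor giving 1
Order = 20

20


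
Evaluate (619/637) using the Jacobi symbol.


Compute (619/637) via quadratic reciprocity:
  reciprocity: (619/637) -> +(637/619)
  reduce: (18/619)
  pull out 2: (2/619) = -1  (since 619 mod 8 = 3)
  reciprocity: (9/619) -> +(619/9)
  reduce: (7/9)
  reciprocity: (7/9) -> +(9/7)
  reduce: (2/7)
  pull out 2: (2/7) = +1  (since 7 mod 8 = 7)
  (1/7) = 1
Product of signs = -1

-1


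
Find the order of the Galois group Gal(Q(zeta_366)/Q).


|Gal(Q(zeta_366)/Q)| = phi(366)
= 120

120


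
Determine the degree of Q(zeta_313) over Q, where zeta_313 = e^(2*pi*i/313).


The degree equals Euler's totient phi(313).
313 = 313
phi(313) = 312

312


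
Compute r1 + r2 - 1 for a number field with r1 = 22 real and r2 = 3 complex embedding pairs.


By Dirichlet's unit theorem:
rank = r1 + r2 - 1
= 22 + 3 - 1
= 24

24


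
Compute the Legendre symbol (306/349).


p = 349 is prime, so compute (306/349) with the reciprocity algorithm (Jacobi-symbol steps: pull out 2s via (2/n), flip via reciprocity, reduce):
  pull out 2: (2/349) = -1  (since 349 mod 8 = 5)
  reciprocity: (153/349) -> +(349/153)
  reduce: (43/153)
  reciprocity: (43/153) -> +(153/43)
  reduce: (24/43)
  pull out 2: (2/43) = -1  (since 43 mod 8 = 3)
  pull out 2: (2/43) = -1  (since 43 mod 8 = 3)
  pull out 2: (2/43) = -1  (since 43 mod 8 = 3)
  reciprocity: (3/43) -> -(43/3)
  reduce: (1/3)
  (1/3) = 1
Product of signs = -1
(306/349) = -1

-1


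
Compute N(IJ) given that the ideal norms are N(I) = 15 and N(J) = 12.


N(IJ) = N(I) * N(J)
= 15 * 12
= 180

180


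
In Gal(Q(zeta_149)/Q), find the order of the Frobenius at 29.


The Frobenius at p in Gal(Q(zeta_n)/Q) = (Z/nZ)* is the class of p, so its order is ord_149(29), the smallest k >= 1 with 29^k = 1 mod 149.
n = 149 = 149, phi(149) = 148; the order divides phi(n).
Divisors of 148: 1, 2, 4, 37, 74, 148
Repeated squaring mod 149: 29^1 = 29, 29^2 = 96, 29^4 = 127, 29^8 = 37, 29^16 = 28, 29^32 = 39, 29^64 = 31, 29^128 = 67
Test divisors in increasing order:
  k=1: 29^1 = 29 mod 149
  k=2: 29^2 = 96 mod 149
  k=4: 29^4 = 127 mod 149
  k=37: 29^37 = 39 * 127 * 29 = 1 mod 149  <- first divisor giving 1
Order = 37

37


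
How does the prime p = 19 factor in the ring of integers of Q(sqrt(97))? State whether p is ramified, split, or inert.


K = Q(sqrt(97)). Since d mod 4 = 1, disc(K) = 97.
Check p | disc: 97 mod 19 = 2.
p does not divide disc. Compute Legendre symbol (d/p):
2^((19-1)/2) mod 19 = -1
(d/p) = -1, so p is inert: (p) stays prime with e=1, f=2, g=1.
Therefore p is inert.

inert


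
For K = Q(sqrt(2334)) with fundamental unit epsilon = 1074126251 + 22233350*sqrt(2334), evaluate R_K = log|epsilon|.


epsilon = 1074126251 + 22233350*sqrt(2334)
= 2.1483e+09
R = ln(2.1483e+09)
= 21.4879

21.4879


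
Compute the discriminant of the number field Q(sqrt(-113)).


For K = Q(sqrt(d)) with d squarefree: disc(K) = d if d = 1 mod 4, and disc(K) = 4d if d = 2 or 3 mod 4.
Here d = -113, and d mod 4 = 3.
d = 3 mod 4, not 1 (O_K = Z[sqrt(d)]), so disc(K) = 4d = 4 * (-113) = -452

-452


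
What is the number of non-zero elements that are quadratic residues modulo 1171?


For prime p, the number of non-zero quadratic residues is (p-1)/2.
= (1171-1)/2
= 585

585


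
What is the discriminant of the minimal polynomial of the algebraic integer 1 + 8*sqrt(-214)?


The element 1 + 8*sqrt(-214) has minimal polynomial:
x^2 - 2*x + 13697
Discriminant = (-2)^2 - 4*(13697)
= 4 - 54788
= -54784

-54784


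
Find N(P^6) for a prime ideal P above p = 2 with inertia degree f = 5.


N(P^a) = p^(a*f)
= 2^(6*5)
= 2^30
= 1073741824

1073741824


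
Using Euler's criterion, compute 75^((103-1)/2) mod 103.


p = 103 is prime and the exponent is (p-1)/2 = 51, so by Euler's criterion 75^51 = (75/103) = +1 or -1 mod 103.
Compute by square-and-multiply:
  51 = 32 + 16 + 2 + 1 (binary 110011)
  Repeated squaring mod 103: 75^1 = 75, 75^2 = 63, 75^4 = 55, 75^8 = 38, 75^16 = 2, 75^32 = 4
  75^51 = 75^32 * 75^16 * 75^2 * 75^1 = 4 * 2 * 63 * 75 mod 103
    4 * 2 = 8 = 8 mod 103
    8 * 63 = 504 = 92 mod 103
    92 * 75 = 6900 = 102 mod 103
  75^51 = 102 mod 103
Result 102 = p - 1 = -1 mod 103: 75 is a quadratic non-residue mod 103. As a residue in [0, p-1] the value is 102.
75^51 mod 103 = 102

102


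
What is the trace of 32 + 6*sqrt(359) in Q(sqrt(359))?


Tr(a + b*sqrt(d)) = (a + b*sqrt(d)) + (a - b*sqrt(d)) = 2a
= 2 * (32)
= 64

64


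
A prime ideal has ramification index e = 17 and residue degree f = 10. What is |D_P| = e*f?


|D_P| = e * f
= 17 * 10
= 170

170


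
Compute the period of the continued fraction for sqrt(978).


Run the CF algorithm for sqrt(978).
a_0 = floor(sqrt(978)) = 31; set m_0=0, q_0=1.
Recurrence: m' = q*a - m,  q' = (d - m'^2)/q,  a' = floor((a_0 + m')/q').
  step 1: m=31, q=17, a=3
  step 2: m=20, q=34, a=1
  step 3: m=14, q=23, a=1
  step 4: m=9, q=39, a=1
  step 5: m=30, q=2, a=30
  step 6: m=30, q=39, a=1
  step 7: m=9, q=23, a=1
  step 8: m=14, q=34, a=1
  step 9: m=20, q=17, a=3
  step 10: m=31, q=1, a=62
a_10 = 2*a_0 = 62, so the period closes here.
sqrt(978) = [31; 3, 1, 1, 1, 30, 1, 1, 1, 3, 62]
Period length = 10

10


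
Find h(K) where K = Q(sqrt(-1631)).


K = Q(sqrt(-1631)). d mod 4 = 1, so D = disc(K) = d = -1631
h(K) equals the number of primitive reduced positive-definite forms (a, b, c) = a*x^2 + b*x*y + c*y^2 with b^2 - 4ac = D,
where reduced means |b| <= a <= c, with b >= 0 whenever |b| = a or a = c, and primitive means gcd(a, b, c) = 1.
Reduced forces 3a^2 <= |D| = 1631, so 1 <= a <= 23; b must have the parity of D, and c = (b^2 - D)/(4a) must be an integer >= a.
Enumerate a = 1..23, b in [-a, a]:
  a=1: (1, 1, 408)  [1]
  a=2: (2, -1, 204), (2, 1, 204)  [2]
  a=3: (3, -1, 136), (3, 1, 136)  [2]
  a=4: (4, -1, 102), (4, 1, 102)  [2]
  a=5: (5, -3, 82), (5, 3, 82)  [2]
  a=6: (6, -5, 69), (6, -1, 68), (6, 1, 68), (6, 5, 69)  [4]
  a=7: (7, 7, 60)  [1]
  a=8: (8, -1, 51), (8, 1, 51)  [2]
  a=9: (9, -5, 46), (9, 5, 46)  [2]
  a=10: (10, -7, 42), (10, -3, 41), (10, 3, 41), (10, 7, 42)  [4]
  a=11: none
  a=12: (12, -7, 35), (12, -1, 34), (12, 1, 34), (12, 7, 35)  [4]
  a=13: none
  a=14: (14, -7, 30), (14, 7, 30)  [2]
  a=15: (15, -13, 30), (15, -7, 28), (15, 7, 28), (15, 13, 30)  [4]
  a=16: (16, -15, 29), (16, 15, 29)  [2]
  a=17: (17, -1, 24), (17, 1, 24)  [2]
  a=18: (18, -13, 25), (18, -5, 23), (18, 5, 23), (18, 13, 25)  [4]
  a=19: none
  a=20: (20, -17, 24), (20, -7, 21), (20, 7, 21), (20, 17, 24)  [4]
  a=21..23: none
Total reduced forms: 1 + 2 + 2 + 2 + 2 + 4 + 1 + 2 + 2 + 4 + 4 + 2 + 4 + 2 + 2 + 4 + 4 = 44
h = 44

44


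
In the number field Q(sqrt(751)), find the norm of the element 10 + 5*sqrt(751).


N(a + b*sqrt(d)) = a^2 - d*b^2
= (10)^2 - (751)*(5)^2
= 100 - 18775
= -18675

-18675


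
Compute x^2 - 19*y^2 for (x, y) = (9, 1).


x^2 - d*y^2
= 9^2 - 19*1^2
= 81 - 19
= 62

62


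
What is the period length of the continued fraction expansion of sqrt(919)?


Run the CF algorithm for sqrt(919).
a_0 = floor(sqrt(919)) = 30; set m_0=0, q_0=1.
Recurrence: m' = q*a - m,  q' = (d - m'^2)/q,  a' = floor((a_0 + m')/q').
  step 1: m=30, q=19, a=3
  step 2: m=27, q=10, a=5
  step 3: m=23, q=39, a=1
  step 4: m=16, q=17, a=2
  step 5: m=18, q=35, a=1
  step 6: m=17, q=18, a=2
  step 7: m=19, q=31, a=1
  step 8: m=12, q=25, a=1
  step 9: m=13, q=30, a=1
  step 10: m=17, q=21, a=2
  step 11: m=25, q=14, a=3
  step 12: m=17, q=45, a=1
  step 13: m=28, q=3, a=19
  step 14: m=29, q=26, a=2
  step 15: m=23, q=15, a=3
  step 16: m=22, q=29, a=1
  step 17: m=7, q=30, a=1
  step 18: m=23, q=13, a=4
  step 19: m=29, q=6, a=9
  step 20: m=25, q=49, a=1
  step 21: m=24, q=7, a=7
  step 22: m=25, q=42, a=1
  step 23: m=17, q=15, a=3
  step 24: m=28, q=9, a=6
  step 25: m=26, q=27, a=2
  step 26: m=28, q=5, a=11
  step 27: m=27, q=38, a=1
  step 28: m=11, q=21, a=1
  step 29: m=10, q=39, a=1
  step 30: m=29, q=2, a=29
  step 31: m=29, q=39, a=1
  step 32: m=10, q=21, a=1
  step 33: m=11, q=38, a=1
  step 34: m=27, q=5, a=11
  step 35: m=28, q=27, a=2
  step 36: m=26, q=9, a=6
  step 37: m=28, q=15, a=3
  step 38: m=17, q=42, a=1
  step 39: m=25, q=7, a=7
  step 40: m=24, q=49, a=1
  step 41: m=25, q=6, a=9
  step 42: m=29, q=13, a=4
  step 43: m=23, q=30, a=1
  step 44: m=7, q=29, a=1
  step 45: m=22, q=15, a=3
  step 46: m=23, q=26, a=2
  step 47: m=29, q=3, a=19
  step 48: m=28, q=45, a=1
  step 49: m=17, q=14, a=3
  step 50: m=25, q=21, a=2
  step 51: m=17, q=30, a=1
  step 52: m=13, q=25, a=1
  step 53: m=12, q=31, a=1
  step 54: m=19, q=18, a=2
  step 55: m=17, q=35, a=1
  step 56: m=18, q=17, a=2
  step 57: m=16, q=39, a=1
  step 58: m=23, q=10, a=5
  step 59: m=27, q=19, a=3
  step 60: m=30, q=1, a=60
a_60 = 2*a_0 = 60, so the period closes here.
sqrt(919) = [30; 3, 5, 1, 2, 1, 2, 1, 1, 1, 2, 3, 1, 19, 2, 3, 1, 1, 4, 9, 1, 7, 1, 3, 6, 2, 11, 1, 1, 1, 29, 1, 1, 1, 11, 2, 6, 3, 1, 7, 1, 9, 4, 1, 1, 3, 2, 19, 1, 3, 2, 1, 1, 1, 2, 1, 2, 1, 5, 3, 60]
Period length = 60

60
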